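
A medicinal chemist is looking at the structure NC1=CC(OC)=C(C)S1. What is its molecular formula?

Walk through each heavy atom and fill implicit hydrogens from standard valence (C 4, N 3, O 2, S 2, halogen 1):
  atom 1: N, bond orders sum to 1 (valence 3) → 2 H
  atom 2: C, bond orders sum to 4 (valence 4) → 0 H
  atom 3: C, bond orders sum to 3 (valence 4) → 1 H
  atom 4: C, bond orders sum to 4 (valence 4) → 0 H
  atom 5: O, bond orders sum to 2 (valence 2) → 0 H
  atom 6: C, bond orders sum to 1 (valence 4) → 3 H
  atom 7: C, bond orders sum to 4 (valence 4) → 0 H
  atom 8: C, bond orders sum to 1 (valence 4) → 3 H
  atom 9: S, bond orders sum to 2 (valence 2) → 0 H
Totals → C:6, H:9, N:1, O:1, S:1.
In Hill order: C6H9NOS.

C6H9NOS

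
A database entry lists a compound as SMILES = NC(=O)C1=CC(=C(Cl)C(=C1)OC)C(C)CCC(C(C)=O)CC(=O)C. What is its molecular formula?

Walk through each heavy atom and fill implicit hydrogens from standard valence (C 4, N 3, O 2, S 2, halogen 1):
  atom 1: N, bond orders sum to 1 (valence 3) → 2 H
  atom 2: C, bond orders sum to 4 (valence 4) → 0 H
  atom 3: O, bond orders sum to 2 (valence 2) → 0 H
  atom 4: C, bond orders sum to 4 (valence 4) → 0 H
  atom 5: C, bond orders sum to 3 (valence 4) → 1 H
  atom 6: C, bond orders sum to 4 (valence 4) → 0 H
  atom 7: C, bond orders sum to 4 (valence 4) → 0 H
  atom 8: Cl (halogen, monovalent) → 0 H
  atom 9: C, bond orders sum to 4 (valence 4) → 0 H
  atom 10: C, bond orders sum to 3 (valence 4) → 1 H
  atom 11: O, bond orders sum to 2 (valence 2) → 0 H
  atom 12: C, bond orders sum to 1 (valence 4) → 3 H
  atom 13: C, bond orders sum to 3 (valence 4) → 1 H
  atom 14: C, bond orders sum to 1 (valence 4) → 3 H
  atom 15: C, bond orders sum to 2 (valence 4) → 2 H
  atom 16: C, bond orders sum to 2 (valence 4) → 2 H
  atom 17: C, bond orders sum to 3 (valence 4) → 1 H
  atom 18: C, bond orders sum to 4 (valence 4) → 0 H
  atom 19: C, bond orders sum to 1 (valence 4) → 3 H
  atom 20: O, bond orders sum to 2 (valence 2) → 0 H
  atom 21: C, bond orders sum to 2 (valence 4) → 2 H
  atom 22: C, bond orders sum to 4 (valence 4) → 0 H
  atom 23: O, bond orders sum to 2 (valence 2) → 0 H
  atom 24: C, bond orders sum to 1 (valence 4) → 3 H
Totals → C:18, H:24, Cl:1, N:1, O:4.

C18H24ClNO4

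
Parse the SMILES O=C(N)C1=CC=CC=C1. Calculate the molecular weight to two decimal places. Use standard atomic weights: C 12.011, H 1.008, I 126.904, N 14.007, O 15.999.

First, the molecular formula is C7H7NO (counting implicit H from valence).
  C: 7 × 12.011 = 84.077
  H: 7 × 1.008 = 7.056
  N: 1 × 14.007 = 14.007
  O: 1 × 15.999 = 15.999
Sum: 7×12.011 + 7×1.008 + 1×14.007 + 1×15.999 = 121.139 → 121.14 g/mol.

121.14 g/mol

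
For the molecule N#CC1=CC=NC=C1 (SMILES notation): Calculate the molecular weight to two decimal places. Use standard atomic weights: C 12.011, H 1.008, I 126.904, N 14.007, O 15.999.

104.11 g/mol

First, the molecular formula is C6H4N2 (counting implicit H from valence).
  C: 6 × 12.011 = 72.066
  H: 4 × 1.008 = 4.032
  N: 2 × 14.007 = 28.014
Sum: 6×12.011 + 4×1.008 + 2×14.007 = 104.112 → 104.11 g/mol.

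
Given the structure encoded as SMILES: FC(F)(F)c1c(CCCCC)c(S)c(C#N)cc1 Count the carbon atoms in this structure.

Count every carbon token in the SMILES (each C, including those in ring-closure positions and inside branches).
Carbon count: 13.

13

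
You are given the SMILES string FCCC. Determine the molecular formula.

Walk through each heavy atom and fill implicit hydrogens from standard valence (C 4, N 3, O 2, S 2, halogen 1):
  atom 1: F (halogen, monovalent) → 0 H
  atom 2: C, bond orders sum to 2 (valence 4) → 2 H
  atom 3: C, bond orders sum to 2 (valence 4) → 2 H
  atom 4: C, bond orders sum to 1 (valence 4) → 3 H
Totals → C:3, H:7, F:1.
In Hill order: C3H7F.

C3H7F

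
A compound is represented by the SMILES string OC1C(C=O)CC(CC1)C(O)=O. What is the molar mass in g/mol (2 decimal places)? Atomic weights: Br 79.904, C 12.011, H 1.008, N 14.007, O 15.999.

172.18 g/mol

First, the molecular formula is C8H12O4 (counting implicit H from valence).
  C: 8 × 12.011 = 96.088
  H: 12 × 1.008 = 12.096
  O: 4 × 15.999 = 63.996
Sum: 8×12.011 + 12×1.008 + 4×15.999 = 172.180 → 172.18 g/mol.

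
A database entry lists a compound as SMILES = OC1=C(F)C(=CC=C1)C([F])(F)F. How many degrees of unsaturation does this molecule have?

Degree of unsaturation = (number of rings) + (number of π bonds).
Ring closures in the SMILES: 1.
π bonds: 3 double bonds (each 1 DoU) → 3 DoU from unsaturation.
Total DoU = 1 + 3 = 4.

4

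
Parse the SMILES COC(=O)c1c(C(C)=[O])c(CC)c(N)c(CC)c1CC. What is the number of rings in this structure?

In SMILES, each pair of matching ring-closure digits denotes one ring-closing bond; the number of such bonds equals the number of independent rings.
Ring-closure bonds here: 1.

1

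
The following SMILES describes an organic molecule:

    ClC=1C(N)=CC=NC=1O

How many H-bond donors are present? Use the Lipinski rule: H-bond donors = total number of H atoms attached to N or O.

Donors: find every N or O and count the H atoms it carries.
  atom 4 (N): bond orders sum to 1 → 2 H
  atom 7 (N): bond orders sum to 3 → 0 H
  atom 9 (O): bond orders sum to 1 → 1 H
Lipinski HBD = 3.

3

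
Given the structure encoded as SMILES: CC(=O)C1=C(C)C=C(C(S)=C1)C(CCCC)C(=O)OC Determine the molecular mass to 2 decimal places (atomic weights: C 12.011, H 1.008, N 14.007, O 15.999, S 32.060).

First, the molecular formula is C16H22O3S (counting implicit H from valence).
  C: 16 × 12.011 = 192.176
  H: 22 × 1.008 = 22.176
  O: 3 × 15.999 = 47.997
  S: 1 × 32.060 = 32.060
Sum: 16×12.011 + 22×1.008 + 3×15.999 + 1×32.060 = 294.409 → 294.41 g/mol.

294.41 g/mol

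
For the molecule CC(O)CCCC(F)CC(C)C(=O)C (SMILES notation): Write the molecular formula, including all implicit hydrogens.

Walk through each heavy atom and fill implicit hydrogens from standard valence (C 4, N 3, O 2, S 2, halogen 1):
  atom 1: C, bond orders sum to 1 (valence 4) → 3 H
  atom 2: C, bond orders sum to 3 (valence 4) → 1 H
  atom 3: O, bond orders sum to 1 (valence 2) → 1 H
  atom 4: C, bond orders sum to 2 (valence 4) → 2 H
  atom 5: C, bond orders sum to 2 (valence 4) → 2 H
  atom 6: C, bond orders sum to 2 (valence 4) → 2 H
  atom 7: C, bond orders sum to 3 (valence 4) → 1 H
  atom 8: F (halogen, monovalent) → 0 H
  atom 9: C, bond orders sum to 2 (valence 4) → 2 H
  atom 10: C, bond orders sum to 3 (valence 4) → 1 H
  atom 11: C, bond orders sum to 1 (valence 4) → 3 H
  atom 12: C, bond orders sum to 4 (valence 4) → 0 H
  atom 13: O, bond orders sum to 2 (valence 2) → 0 H
  atom 14: C, bond orders sum to 1 (valence 4) → 3 H
Totals → C:11, H:21, F:1, O:2.
In Hill order: C11H21FO2.

C11H21FO2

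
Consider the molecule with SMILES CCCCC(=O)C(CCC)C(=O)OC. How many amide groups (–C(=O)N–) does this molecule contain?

0

Scan the SMILES for the amide motif — none present.
Groups that are present: 1 ester, 1 ketone.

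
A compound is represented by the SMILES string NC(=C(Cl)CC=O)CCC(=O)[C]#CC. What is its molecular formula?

C10H12ClNO2

Walk through each heavy atom and fill implicit hydrogens from standard valence (C 4, N 3, O 2, S 2, halogen 1):
  atom 1: N, bond orders sum to 1 (valence 3) → 2 H
  atom 2: C, bond orders sum to 4 (valence 4) → 0 H
  atom 3: C, bond orders sum to 4 (valence 4) → 0 H
  atom 4: Cl (halogen, monovalent) → 0 H
  atom 5: C, bond orders sum to 2 (valence 4) → 2 H
  atom 6: C, bond orders sum to 3 (valence 4) → 1 H
  atom 7: O, bond orders sum to 2 (valence 2) → 0 H
  atom 8: C, bond orders sum to 2 (valence 4) → 2 H
  atom 9: C, bond orders sum to 2 (valence 4) → 2 H
  atom 10: C, bond orders sum to 4 (valence 4) → 0 H
  atom 11: O, bond orders sum to 2 (valence 2) → 0 H
  atom 12: C with explicit H count 0
  atom 13: C, bond orders sum to 4 (valence 4) → 0 H
  atom 14: C, bond orders sum to 1 (valence 4) → 3 H
Totals → C:10, H:12, Cl:1, N:1, O:2.
In Hill order: C10H12ClNO2.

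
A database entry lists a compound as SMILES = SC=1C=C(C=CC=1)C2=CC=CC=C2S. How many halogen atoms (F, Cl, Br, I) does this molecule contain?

Scan the SMILES for the halogen motif — none present.
Groups that are present: 2 thiol.

0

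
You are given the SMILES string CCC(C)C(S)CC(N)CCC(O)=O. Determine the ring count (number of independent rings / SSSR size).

0

In SMILES, each pair of matching ring-closure digits denotes one ring-closing bond; the number of such bonds equals the number of independent rings.
Ring-closure bonds here: 0.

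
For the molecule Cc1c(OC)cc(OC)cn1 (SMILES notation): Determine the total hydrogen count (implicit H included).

Walk through each heavy atom and fill implicit hydrogens from standard valence (C 4, N 3, O 2, S 2, halogen 1); for lowercase aromatic atoms, an aromatic c carries 1 H when it has two neighbours and 0 H with three, and aromatic n carries 0 H:
  atom 1: C, bond orders sum to 1 (valence 4) → 3 H
  atom 2: aromatic c, 3 neighbours → 0 H
  atom 3: aromatic c, 3 neighbours → 0 H
  atom 4: O, bond orders sum to 2 (valence 2) → 0 H
  atom 5: C, bond orders sum to 1 (valence 4) → 3 H
  atom 6: aromatic c, 2 neighbours → 1 H
  atom 7: aromatic c, 3 neighbours → 0 H
  atom 8: O, bond orders sum to 2 (valence 2) → 0 H
  atom 9: C, bond orders sum to 1 (valence 4) → 3 H
  atom 10: aromatic c, 2 neighbours → 1 H
  atom 11: aromatic n, 2 neighbours → 0 H
Total hydrogens: 11.

11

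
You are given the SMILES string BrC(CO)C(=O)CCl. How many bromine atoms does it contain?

Scan the SMILES for Br atoms (remember two-letter symbols like Cl and Br are single atoms).
Bromine count: 1.

1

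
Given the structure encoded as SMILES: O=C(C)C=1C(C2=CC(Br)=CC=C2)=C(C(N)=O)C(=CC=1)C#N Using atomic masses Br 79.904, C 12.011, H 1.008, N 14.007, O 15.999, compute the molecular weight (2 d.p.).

343.18 g/mol

First, the molecular formula is C16H11BrN2O2 (counting implicit H from valence).
  Br: 1 × 79.904 = 79.904
  C: 16 × 12.011 = 192.176
  H: 11 × 1.008 = 11.088
  N: 2 × 14.007 = 28.014
  O: 2 × 15.999 = 31.998
Sum: 1×79.904 + 16×12.011 + 11×1.008 + 2×14.007 + 2×15.999 = 343.180 → 343.18 g/mol.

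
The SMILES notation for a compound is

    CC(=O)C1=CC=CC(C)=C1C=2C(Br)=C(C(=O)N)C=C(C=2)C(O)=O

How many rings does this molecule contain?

2

In SMILES, each pair of matching ring-closure digits denotes one ring-closing bond; the number of such bonds equals the number of independent rings.
Ring-closure bonds here: 2.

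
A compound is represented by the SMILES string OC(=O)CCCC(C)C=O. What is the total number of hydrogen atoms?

12

Walk through each heavy atom and fill implicit hydrogens from standard valence (C 4, N 3, O 2, S 2, halogen 1):
  atom 1: O, bond orders sum to 1 (valence 2) → 1 H
  atom 2: C, bond orders sum to 4 (valence 4) → 0 H
  atom 3: O, bond orders sum to 2 (valence 2) → 0 H
  atom 4: C, bond orders sum to 2 (valence 4) → 2 H
  atom 5: C, bond orders sum to 2 (valence 4) → 2 H
  atom 6: C, bond orders sum to 2 (valence 4) → 2 H
  atom 7: C, bond orders sum to 3 (valence 4) → 1 H
  atom 8: C, bond orders sum to 1 (valence 4) → 3 H
  atom 9: C, bond orders sum to 3 (valence 4) → 1 H
  atom 10: O, bond orders sum to 2 (valence 2) → 0 H
Total hydrogens: 12.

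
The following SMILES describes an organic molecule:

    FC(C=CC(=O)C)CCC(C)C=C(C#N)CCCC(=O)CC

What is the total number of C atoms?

18

Count every carbon token in the SMILES (each C, including those in ring-closure positions and inside branches).
Carbon count: 18.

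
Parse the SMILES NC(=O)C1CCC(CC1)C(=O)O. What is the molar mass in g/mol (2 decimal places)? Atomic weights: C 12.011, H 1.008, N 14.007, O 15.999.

First, the molecular formula is C8H13NO3 (counting implicit H from valence).
  C: 8 × 12.011 = 96.088
  H: 13 × 1.008 = 13.104
  N: 1 × 14.007 = 14.007
  O: 3 × 15.999 = 47.997
Sum: 8×12.011 + 13×1.008 + 1×14.007 + 3×15.999 = 171.196 → 171.20 g/mol.

171.20 g/mol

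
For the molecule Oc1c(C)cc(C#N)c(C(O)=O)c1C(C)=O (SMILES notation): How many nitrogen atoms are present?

1

Scan the SMILES for N atoms (remember two-letter symbols like Cl and Br are single atoms).
Nitrogen count: 1.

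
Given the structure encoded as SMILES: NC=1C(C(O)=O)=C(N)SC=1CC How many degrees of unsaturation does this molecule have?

Molecular formula: C7H10N2O2S.
DoU = (2C + 2 + N − H − X) / 2, where X is the halogen count and O/S are ignored.
    = (2·7 + 2 + 2 − 10 − 0) / 2 = 8 / 2 = 4.

4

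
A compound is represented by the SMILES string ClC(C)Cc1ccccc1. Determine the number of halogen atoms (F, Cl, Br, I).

Halogen atoms appear at heavy-atom position 1 (1×Cl).
Halogen count: 1.

1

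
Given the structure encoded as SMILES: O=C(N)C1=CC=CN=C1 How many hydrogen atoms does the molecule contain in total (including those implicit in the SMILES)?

6

Walk through each heavy atom and fill implicit hydrogens from standard valence (C 4, N 3, O 2, S 2, halogen 1):
  atom 1: O, bond orders sum to 2 (valence 2) → 0 H
  atom 2: C, bond orders sum to 4 (valence 4) → 0 H
  atom 3: N, bond orders sum to 1 (valence 3) → 2 H
  atom 4: C, bond orders sum to 4 (valence 4) → 0 H
  atom 5: C, bond orders sum to 3 (valence 4) → 1 H
  atom 6: C, bond orders sum to 3 (valence 4) → 1 H
  atom 7: C, bond orders sum to 3 (valence 4) → 1 H
  atom 8: N, bond orders sum to 3 (valence 3) → 0 H
  atom 9: C, bond orders sum to 3 (valence 4) → 1 H
Total hydrogens: 6.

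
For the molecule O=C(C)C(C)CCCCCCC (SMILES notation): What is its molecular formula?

C11H22O

Walk through each heavy atom and fill implicit hydrogens from standard valence (C 4, N 3, O 2, S 2, halogen 1):
  atom 1: O, bond orders sum to 2 (valence 2) → 0 H
  atom 2: C, bond orders sum to 4 (valence 4) → 0 H
  atom 3: C, bond orders sum to 1 (valence 4) → 3 H
  atom 4: C, bond orders sum to 3 (valence 4) → 1 H
  atom 5: C, bond orders sum to 1 (valence 4) → 3 H
  atom 6: C, bond orders sum to 2 (valence 4) → 2 H
  atom 7: C, bond orders sum to 2 (valence 4) → 2 H
  atom 8: C, bond orders sum to 2 (valence 4) → 2 H
  atom 9: C, bond orders sum to 2 (valence 4) → 2 H
  atom 10: C, bond orders sum to 2 (valence 4) → 2 H
  atom 11: C, bond orders sum to 2 (valence 4) → 2 H
  atom 12: C, bond orders sum to 1 (valence 4) → 3 H
Totals → C:11, H:22, O:1.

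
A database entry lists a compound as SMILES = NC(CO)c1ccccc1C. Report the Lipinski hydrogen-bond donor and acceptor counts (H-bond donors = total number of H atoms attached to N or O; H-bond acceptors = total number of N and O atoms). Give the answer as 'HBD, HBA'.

3, 2

Donors: find every N or O and count the H atoms it carries.
  atom 1 (N): bond orders sum to 1 → 2 H
  atom 4 (O): bond orders sum to 1 → 1 H
Lipinski HBD = 3.
Acceptors: N atoms = 1, O atoms = 1 → HBA = 2.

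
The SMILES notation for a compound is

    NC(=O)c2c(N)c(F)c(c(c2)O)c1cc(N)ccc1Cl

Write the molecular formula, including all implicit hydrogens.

Walk through each heavy atom and fill implicit hydrogens from standard valence (C 4, N 3, O 2, S 2, halogen 1); for lowercase aromatic atoms, an aromatic c carries 1 H when it has two neighbours and 0 H with three, and aromatic n carries 0 H:
  atom 1: N, bond orders sum to 1 (valence 3) → 2 H
  atom 2: C, bond orders sum to 4 (valence 4) → 0 H
  atom 3: O, bond orders sum to 2 (valence 2) → 0 H
  atom 4: aromatic c, 3 neighbours → 0 H
  atom 5: aromatic c, 3 neighbours → 0 H
  atom 6: N, bond orders sum to 1 (valence 3) → 2 H
  atom 7: aromatic c, 3 neighbours → 0 H
  atom 8: F (halogen, monovalent) → 0 H
  atom 9: aromatic c, 3 neighbours → 0 H
  atom 10: aromatic c, 3 neighbours → 0 H
  atom 11: aromatic c, 2 neighbours → 1 H
  atom 12: O, bond orders sum to 1 (valence 2) → 1 H
  atom 13: aromatic c, 3 neighbours → 0 H
  atom 14: aromatic c, 2 neighbours → 1 H
  atom 15: aromatic c, 3 neighbours → 0 H
  atom 16: N, bond orders sum to 1 (valence 3) → 2 H
  atom 17: aromatic c, 2 neighbours → 1 H
  atom 18: aromatic c, 2 neighbours → 1 H
  atom 19: aromatic c, 3 neighbours → 0 H
  atom 20: Cl (halogen, monovalent) → 0 H
Totals → C:13, H:11, Cl:1, F:1, N:3, O:2.

C13H11ClFN3O2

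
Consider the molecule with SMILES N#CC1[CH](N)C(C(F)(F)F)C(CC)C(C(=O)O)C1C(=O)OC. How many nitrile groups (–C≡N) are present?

1

The nitrile motif appears at heavy-atom position 2 in the SMILES.
Other groups present: 1 carboxylic acid, 1 ester, 1 primary amine.
Nitrile count: 1.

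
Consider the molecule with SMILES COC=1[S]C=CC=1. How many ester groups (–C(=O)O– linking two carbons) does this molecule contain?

Scan the SMILES for the ester motif — none present.
Groups that are present: 1 ether.

0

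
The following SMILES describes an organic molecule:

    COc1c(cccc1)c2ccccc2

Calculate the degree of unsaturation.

Molecular formula: C13H12O.
DoU = (2C + 2 + N − H − X) / 2, where X is the halogen count and O/S are ignored.
    = (2·13 + 2 + 0 − 12 − 0) / 2 = 16 / 2 = 8.

8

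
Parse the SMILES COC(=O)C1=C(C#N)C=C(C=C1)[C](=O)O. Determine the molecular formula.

C10H7NO4

Walk through each heavy atom and fill implicit hydrogens from standard valence (C 4, N 3, O 2, S 2, halogen 1):
  atom 1: C, bond orders sum to 1 (valence 4) → 3 H
  atom 2: O, bond orders sum to 2 (valence 2) → 0 H
  atom 3: C, bond orders sum to 4 (valence 4) → 0 H
  atom 4: O, bond orders sum to 2 (valence 2) → 0 H
  atom 5: C, bond orders sum to 4 (valence 4) → 0 H
  atom 6: C, bond orders sum to 4 (valence 4) → 0 H
  atom 7: C, bond orders sum to 4 (valence 4) → 0 H
  atom 8: N, bond orders sum to 3 (valence 3) → 0 H
  atom 9: C, bond orders sum to 3 (valence 4) → 1 H
  atom 10: C, bond orders sum to 4 (valence 4) → 0 H
  atom 11: C, bond orders sum to 3 (valence 4) → 1 H
  atom 12: C, bond orders sum to 3 (valence 4) → 1 H
  atom 13: C with explicit H count 0
  atom 14: O, bond orders sum to 2 (valence 2) → 0 H
  atom 15: O, bond orders sum to 1 (valence 2) → 1 H
Totals → C:10, H:7, N:1, O:4.
In Hill order: C10H7NO4.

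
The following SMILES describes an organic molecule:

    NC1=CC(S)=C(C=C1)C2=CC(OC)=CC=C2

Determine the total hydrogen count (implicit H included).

Walk through each heavy atom and fill implicit hydrogens from standard valence (C 4, N 3, O 2, S 2, halogen 1):
  atom 1: N, bond orders sum to 1 (valence 3) → 2 H
  atom 2: C, bond orders sum to 4 (valence 4) → 0 H
  atom 3: C, bond orders sum to 3 (valence 4) → 1 H
  atom 4: C, bond orders sum to 4 (valence 4) → 0 H
  atom 5: S, bond orders sum to 1 (valence 2) → 1 H
  atom 6: C, bond orders sum to 4 (valence 4) → 0 H
  atom 7: C, bond orders sum to 3 (valence 4) → 1 H
  atom 8: C, bond orders sum to 3 (valence 4) → 1 H
  atom 9: C, bond orders sum to 4 (valence 4) → 0 H
  atom 10: C, bond orders sum to 3 (valence 4) → 1 H
  atom 11: C, bond orders sum to 4 (valence 4) → 0 H
  atom 12: O, bond orders sum to 2 (valence 2) → 0 H
  atom 13: C, bond orders sum to 1 (valence 4) → 3 H
  atom 14: C, bond orders sum to 3 (valence 4) → 1 H
  atom 15: C, bond orders sum to 3 (valence 4) → 1 H
  atom 16: C, bond orders sum to 3 (valence 4) → 1 H
Total hydrogens: 13.

13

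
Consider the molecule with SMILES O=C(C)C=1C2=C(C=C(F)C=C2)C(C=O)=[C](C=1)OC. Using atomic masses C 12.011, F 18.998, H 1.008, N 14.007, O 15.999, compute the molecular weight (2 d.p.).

First, the molecular formula is C14H11FO3 (counting implicit H from valence).
  C: 14 × 12.011 = 168.154
  F: 1 × 18.998 = 18.998
  H: 11 × 1.008 = 11.088
  O: 3 × 15.999 = 47.997
Sum: 14×12.011 + 1×18.998 + 11×1.008 + 3×15.999 = 246.237 → 246.24 g/mol.

246.24 g/mol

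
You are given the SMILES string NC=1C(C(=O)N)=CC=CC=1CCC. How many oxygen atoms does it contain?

1

Scan the SMILES for O atoms (remember two-letter symbols like Cl and Br are single atoms).
Oxygen count: 1.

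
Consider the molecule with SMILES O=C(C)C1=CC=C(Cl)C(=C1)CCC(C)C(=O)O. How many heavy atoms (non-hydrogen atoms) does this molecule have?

17

Every atom symbol written in the SMILES (organic subset) is one heavy atom; implicit H are not written.
Heavy atoms by element → C:13, Cl:1, O:3.
Total: 17.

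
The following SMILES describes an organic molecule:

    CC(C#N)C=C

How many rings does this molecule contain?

In SMILES, each pair of matching ring-closure digits denotes one ring-closing bond; the number of such bonds equals the number of independent rings.
Ring-closure bonds here: 0.

0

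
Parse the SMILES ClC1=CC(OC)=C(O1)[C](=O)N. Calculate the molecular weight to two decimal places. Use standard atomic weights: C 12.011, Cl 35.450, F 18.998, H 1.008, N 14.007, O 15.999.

175.57 g/mol

First, the molecular formula is C6H6ClNO3 (counting implicit H from valence).
  C: 6 × 12.011 = 72.066
  Cl: 1 × 35.450 = 35.450
  H: 6 × 1.008 = 6.048
  N: 1 × 14.007 = 14.007
  O: 3 × 15.999 = 47.997
Sum: 6×12.011 + 1×35.450 + 6×1.008 + 1×14.007 + 3×15.999 = 175.568 → 175.57 g/mol.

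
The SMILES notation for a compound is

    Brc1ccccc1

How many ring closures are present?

In SMILES, each pair of matching ring-closure digits denotes one ring-closing bond; the number of such bonds equals the number of independent rings.
Ring-closure bonds here: 1.

1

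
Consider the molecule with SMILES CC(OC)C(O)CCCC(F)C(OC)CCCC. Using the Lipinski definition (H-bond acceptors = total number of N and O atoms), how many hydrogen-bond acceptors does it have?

N atoms: 0; O atoms: 3.
Lipinski HBA = 0 + 3 = 3.

3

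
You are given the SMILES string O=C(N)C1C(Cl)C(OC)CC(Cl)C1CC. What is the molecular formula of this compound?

Walk through each heavy atom and fill implicit hydrogens from standard valence (C 4, N 3, O 2, S 2, halogen 1):
  atom 1: O, bond orders sum to 2 (valence 2) → 0 H
  atom 2: C, bond orders sum to 4 (valence 4) → 0 H
  atom 3: N, bond orders sum to 1 (valence 3) → 2 H
  atom 4: C, bond orders sum to 3 (valence 4) → 1 H
  atom 5: C, bond orders sum to 3 (valence 4) → 1 H
  atom 6: Cl (halogen, monovalent) → 0 H
  atom 7: C, bond orders sum to 3 (valence 4) → 1 H
  atom 8: O, bond orders sum to 2 (valence 2) → 0 H
  atom 9: C, bond orders sum to 1 (valence 4) → 3 H
  atom 10: C, bond orders sum to 2 (valence 4) → 2 H
  atom 11: C, bond orders sum to 3 (valence 4) → 1 H
  atom 12: Cl (halogen, monovalent) → 0 H
  atom 13: C, bond orders sum to 3 (valence 4) → 1 H
  atom 14: C, bond orders sum to 2 (valence 4) → 2 H
  atom 15: C, bond orders sum to 1 (valence 4) → 3 H
Totals → C:10, H:17, Cl:2, N:1, O:2.

C10H17Cl2NO2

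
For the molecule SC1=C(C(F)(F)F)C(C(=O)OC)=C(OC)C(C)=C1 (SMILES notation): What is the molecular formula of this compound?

Walk through each heavy atom and fill implicit hydrogens from standard valence (C 4, N 3, O 2, S 2, halogen 1):
  atom 1: S, bond orders sum to 1 (valence 2) → 1 H
  atom 2: C, bond orders sum to 4 (valence 4) → 0 H
  atom 3: C, bond orders sum to 4 (valence 4) → 0 H
  atom 4: C, bond orders sum to 4 (valence 4) → 0 H
  atom 5: F (halogen, monovalent) → 0 H
  atom 6: F (halogen, monovalent) → 0 H
  atom 7: F (halogen, monovalent) → 0 H
  atom 8: C, bond orders sum to 4 (valence 4) → 0 H
  atom 9: C, bond orders sum to 4 (valence 4) → 0 H
  atom 10: O, bond orders sum to 2 (valence 2) → 0 H
  atom 11: O, bond orders sum to 2 (valence 2) → 0 H
  atom 12: C, bond orders sum to 1 (valence 4) → 3 H
  atom 13: C, bond orders sum to 4 (valence 4) → 0 H
  atom 14: O, bond orders sum to 2 (valence 2) → 0 H
  atom 15: C, bond orders sum to 1 (valence 4) → 3 H
  atom 16: C, bond orders sum to 4 (valence 4) → 0 H
  atom 17: C, bond orders sum to 1 (valence 4) → 3 H
  atom 18: C, bond orders sum to 3 (valence 4) → 1 H
Totals → C:11, H:11, F:3, O:3, S:1.

C11H11F3O3S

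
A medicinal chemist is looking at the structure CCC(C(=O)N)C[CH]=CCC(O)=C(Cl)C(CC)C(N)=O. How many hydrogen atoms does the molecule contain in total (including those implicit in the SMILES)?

Walk through each heavy atom and fill implicit hydrogens from standard valence (C 4, N 3, O 2, S 2, halogen 1):
  atom 1: C, bond orders sum to 1 (valence 4) → 3 H
  atom 2: C, bond orders sum to 2 (valence 4) → 2 H
  atom 3: C, bond orders sum to 3 (valence 4) → 1 H
  atom 4: C, bond orders sum to 4 (valence 4) → 0 H
  atom 5: O, bond orders sum to 2 (valence 2) → 0 H
  atom 6: N, bond orders sum to 1 (valence 3) → 2 H
  atom 7: C, bond orders sum to 2 (valence 4) → 2 H
  atom 8: C with explicit H count 1
  atom 9: C, bond orders sum to 3 (valence 4) → 1 H
  atom 10: C, bond orders sum to 2 (valence 4) → 2 H
  atom 11: C, bond orders sum to 4 (valence 4) → 0 H
  atom 12: O, bond orders sum to 1 (valence 2) → 1 H
  atom 13: C, bond orders sum to 4 (valence 4) → 0 H
  atom 14: Cl (halogen, monovalent) → 0 H
  atom 15: C, bond orders sum to 3 (valence 4) → 1 H
  atom 16: C, bond orders sum to 2 (valence 4) → 2 H
  atom 17: C, bond orders sum to 1 (valence 4) → 3 H
  atom 18: C, bond orders sum to 4 (valence 4) → 0 H
  atom 19: N, bond orders sum to 1 (valence 3) → 2 H
  atom 20: O, bond orders sum to 2 (valence 2) → 0 H
Total hydrogens: 23.

23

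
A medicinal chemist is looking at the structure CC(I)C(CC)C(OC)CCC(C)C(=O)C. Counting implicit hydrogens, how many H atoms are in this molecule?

25

Walk through each heavy atom and fill implicit hydrogens from standard valence (C 4, N 3, O 2, S 2, halogen 1):
  atom 1: C, bond orders sum to 1 (valence 4) → 3 H
  atom 2: C, bond orders sum to 3 (valence 4) → 1 H
  atom 3: I (halogen, monovalent) → 0 H
  atom 4: C, bond orders sum to 3 (valence 4) → 1 H
  atom 5: C, bond orders sum to 2 (valence 4) → 2 H
  atom 6: C, bond orders sum to 1 (valence 4) → 3 H
  atom 7: C, bond orders sum to 3 (valence 4) → 1 H
  atom 8: O, bond orders sum to 2 (valence 2) → 0 H
  atom 9: C, bond orders sum to 1 (valence 4) → 3 H
  atom 10: C, bond orders sum to 2 (valence 4) → 2 H
  atom 11: C, bond orders sum to 2 (valence 4) → 2 H
  atom 12: C, bond orders sum to 3 (valence 4) → 1 H
  atom 13: C, bond orders sum to 1 (valence 4) → 3 H
  atom 14: C, bond orders sum to 4 (valence 4) → 0 H
  atom 15: O, bond orders sum to 2 (valence 2) → 0 H
  atom 16: C, bond orders sum to 1 (valence 4) → 3 H
Total hydrogens: 25.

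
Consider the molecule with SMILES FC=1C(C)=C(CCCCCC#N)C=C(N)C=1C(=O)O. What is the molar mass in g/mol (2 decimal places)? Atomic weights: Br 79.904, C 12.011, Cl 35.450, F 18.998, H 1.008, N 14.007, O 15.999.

First, the molecular formula is C14H17FN2O2 (counting implicit H from valence).
  C: 14 × 12.011 = 168.154
  F: 1 × 18.998 = 18.998
  H: 17 × 1.008 = 17.136
  N: 2 × 14.007 = 28.014
  O: 2 × 15.999 = 31.998
Sum: 14×12.011 + 1×18.998 + 17×1.008 + 2×14.007 + 2×15.999 = 264.300 → 264.30 g/mol.

264.30 g/mol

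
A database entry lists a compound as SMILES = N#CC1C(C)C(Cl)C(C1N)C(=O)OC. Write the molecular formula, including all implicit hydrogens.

C9H13ClN2O2

Walk through each heavy atom and fill implicit hydrogens from standard valence (C 4, N 3, O 2, S 2, halogen 1):
  atom 1: N, bond orders sum to 3 (valence 3) → 0 H
  atom 2: C, bond orders sum to 4 (valence 4) → 0 H
  atom 3: C, bond orders sum to 3 (valence 4) → 1 H
  atom 4: C, bond orders sum to 3 (valence 4) → 1 H
  atom 5: C, bond orders sum to 1 (valence 4) → 3 H
  atom 6: C, bond orders sum to 3 (valence 4) → 1 H
  atom 7: Cl (halogen, monovalent) → 0 H
  atom 8: C, bond orders sum to 3 (valence 4) → 1 H
  atom 9: C, bond orders sum to 3 (valence 4) → 1 H
  atom 10: N, bond orders sum to 1 (valence 3) → 2 H
  atom 11: C, bond orders sum to 4 (valence 4) → 0 H
  atom 12: O, bond orders sum to 2 (valence 2) → 0 H
  atom 13: O, bond orders sum to 2 (valence 2) → 0 H
  atom 14: C, bond orders sum to 1 (valence 4) → 3 H
Totals → C:9, H:13, Cl:1, N:2, O:2.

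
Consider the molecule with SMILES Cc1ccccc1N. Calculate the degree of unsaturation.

Molecular formula: C7H9N.
DoU = (2C + 2 + N − H − X) / 2, where X is the halogen count and O/S are ignored.
    = (2·7 + 2 + 1 − 9 − 0) / 2 = 8 / 2 = 4.

4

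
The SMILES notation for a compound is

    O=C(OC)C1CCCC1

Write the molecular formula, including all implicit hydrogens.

C7H12O2

Walk through each heavy atom and fill implicit hydrogens from standard valence (C 4, N 3, O 2, S 2, halogen 1):
  atom 1: O, bond orders sum to 2 (valence 2) → 0 H
  atom 2: C, bond orders sum to 4 (valence 4) → 0 H
  atom 3: O, bond orders sum to 2 (valence 2) → 0 H
  atom 4: C, bond orders sum to 1 (valence 4) → 3 H
  atom 5: C, bond orders sum to 3 (valence 4) → 1 H
  atom 6: C, bond orders sum to 2 (valence 4) → 2 H
  atom 7: C, bond orders sum to 2 (valence 4) → 2 H
  atom 8: C, bond orders sum to 2 (valence 4) → 2 H
  atom 9: C, bond orders sum to 2 (valence 4) → 2 H
Totals → C:7, H:12, O:2.
In Hill order: C7H12O2.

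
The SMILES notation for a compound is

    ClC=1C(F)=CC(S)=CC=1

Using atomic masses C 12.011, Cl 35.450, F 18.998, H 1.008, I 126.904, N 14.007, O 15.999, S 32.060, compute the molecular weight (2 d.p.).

First, the molecular formula is C6H4ClFS (counting implicit H from valence).
  C: 6 × 12.011 = 72.066
  Cl: 1 × 35.450 = 35.450
  F: 1 × 18.998 = 18.998
  H: 4 × 1.008 = 4.032
  S: 1 × 32.060 = 32.060
Sum: 6×12.011 + 1×35.450 + 1×18.998 + 4×1.008 + 1×32.060 = 162.606 → 162.61 g/mol.

162.61 g/mol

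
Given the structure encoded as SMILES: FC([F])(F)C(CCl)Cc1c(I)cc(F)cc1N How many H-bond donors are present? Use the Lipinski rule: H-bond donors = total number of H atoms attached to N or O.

Donors: find every N or O and count the H atoms it carries.
  atom 17 (N): bond orders sum to 1 → 2 H
Lipinski HBD = 2.

2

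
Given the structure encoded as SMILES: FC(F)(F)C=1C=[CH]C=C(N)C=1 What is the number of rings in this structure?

In SMILES, each pair of matching ring-closure digits denotes one ring-closing bond; the number of such bonds equals the number of independent rings.
Ring-closure bonds here: 1.

1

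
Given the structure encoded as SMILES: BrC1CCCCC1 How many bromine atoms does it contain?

1

Scan the SMILES for Br atoms (remember two-letter symbols like Cl and Br are single atoms).
Bromine count: 1.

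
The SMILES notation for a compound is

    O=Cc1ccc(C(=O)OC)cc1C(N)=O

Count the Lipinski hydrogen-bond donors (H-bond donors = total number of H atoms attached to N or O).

Donors: find every N or O and count the H atoms it carries.
  atom 1 (O): bond orders sum to 2 → 0 H
  atom 8 (O): bond orders sum to 2 → 0 H
  atom 9 (O): bond orders sum to 2 → 0 H
  atom 14 (N): bond orders sum to 1 → 2 H
  atom 15 (O): bond orders sum to 2 → 0 H
Lipinski HBD = 2.

2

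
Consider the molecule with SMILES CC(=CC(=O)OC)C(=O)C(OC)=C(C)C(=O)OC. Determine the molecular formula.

C12H16O6

Walk through each heavy atom and fill implicit hydrogens from standard valence (C 4, N 3, O 2, S 2, halogen 1):
  atom 1: C, bond orders sum to 1 (valence 4) → 3 H
  atom 2: C, bond orders sum to 4 (valence 4) → 0 H
  atom 3: C, bond orders sum to 3 (valence 4) → 1 H
  atom 4: C, bond orders sum to 4 (valence 4) → 0 H
  atom 5: O, bond orders sum to 2 (valence 2) → 0 H
  atom 6: O, bond orders sum to 2 (valence 2) → 0 H
  atom 7: C, bond orders sum to 1 (valence 4) → 3 H
  atom 8: C, bond orders sum to 4 (valence 4) → 0 H
  atom 9: O, bond orders sum to 2 (valence 2) → 0 H
  atom 10: C, bond orders sum to 4 (valence 4) → 0 H
  atom 11: O, bond orders sum to 2 (valence 2) → 0 H
  atom 12: C, bond orders sum to 1 (valence 4) → 3 H
  atom 13: C, bond orders sum to 4 (valence 4) → 0 H
  atom 14: C, bond orders sum to 1 (valence 4) → 3 H
  atom 15: C, bond orders sum to 4 (valence 4) → 0 H
  atom 16: O, bond orders sum to 2 (valence 2) → 0 H
  atom 17: O, bond orders sum to 2 (valence 2) → 0 H
  atom 18: C, bond orders sum to 1 (valence 4) → 3 H
Totals → C:12, H:16, O:6.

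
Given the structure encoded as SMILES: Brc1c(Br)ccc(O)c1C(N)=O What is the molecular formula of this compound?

Walk through each heavy atom and fill implicit hydrogens from standard valence (C 4, N 3, O 2, S 2, halogen 1); for lowercase aromatic atoms, an aromatic c carries 1 H when it has two neighbours and 0 H with three, and aromatic n carries 0 H:
  atom 1: Br (halogen, monovalent) → 0 H
  atom 2: aromatic c, 3 neighbours → 0 H
  atom 3: aromatic c, 3 neighbours → 0 H
  atom 4: Br (halogen, monovalent) → 0 H
  atom 5: aromatic c, 2 neighbours → 1 H
  atom 6: aromatic c, 2 neighbours → 1 H
  atom 7: aromatic c, 3 neighbours → 0 H
  atom 8: O, bond orders sum to 1 (valence 2) → 1 H
  atom 9: aromatic c, 3 neighbours → 0 H
  atom 10: C, bond orders sum to 4 (valence 4) → 0 H
  atom 11: N, bond orders sum to 1 (valence 3) → 2 H
  atom 12: O, bond orders sum to 2 (valence 2) → 0 H
Totals → C:7, H:5, Br:2, N:1, O:2.

C7H5Br2NO2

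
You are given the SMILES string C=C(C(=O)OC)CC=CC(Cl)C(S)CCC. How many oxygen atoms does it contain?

2

Scan the SMILES for O atoms (remember two-letter symbols like Cl and Br are single atoms).
Oxygen count: 2.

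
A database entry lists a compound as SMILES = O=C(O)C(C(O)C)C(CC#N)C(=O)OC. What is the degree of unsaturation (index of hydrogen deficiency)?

Molecular formula: C9H13NO5.
DoU = (2C + 2 + N − H − X) / 2, where X is the halogen count and O/S are ignored.
    = (2·9 + 2 + 1 − 13 − 0) / 2 = 8 / 2 = 4.

4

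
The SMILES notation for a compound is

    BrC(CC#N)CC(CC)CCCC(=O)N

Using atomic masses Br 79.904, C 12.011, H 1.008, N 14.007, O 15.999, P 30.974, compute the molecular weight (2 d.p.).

First, the molecular formula is C11H19BrN2O (counting implicit H from valence).
  Br: 1 × 79.904 = 79.904
  C: 11 × 12.011 = 132.121
  H: 19 × 1.008 = 19.152
  N: 2 × 14.007 = 28.014
  O: 1 × 15.999 = 15.999
Sum: 1×79.904 + 11×12.011 + 19×1.008 + 2×14.007 + 1×15.999 = 275.190 → 275.19 g/mol.

275.19 g/mol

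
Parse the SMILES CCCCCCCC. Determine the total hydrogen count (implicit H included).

Walk through each heavy atom and fill implicit hydrogens from standard valence (C 4, N 3, O 2, S 2, halogen 1):
  atom 1: C, bond orders sum to 1 (valence 4) → 3 H
  atom 2: C, bond orders sum to 2 (valence 4) → 2 H
  atom 3: C, bond orders sum to 2 (valence 4) → 2 H
  atom 4: C, bond orders sum to 2 (valence 4) → 2 H
  atom 5: C, bond orders sum to 2 (valence 4) → 2 H
  atom 6: C, bond orders sum to 2 (valence 4) → 2 H
  atom 7: C, bond orders sum to 2 (valence 4) → 2 H
  atom 8: C, bond orders sum to 1 (valence 4) → 3 H
Total hydrogens: 18.

18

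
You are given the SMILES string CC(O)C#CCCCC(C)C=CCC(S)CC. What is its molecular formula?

C15H26OS

Walk through each heavy atom and fill implicit hydrogens from standard valence (C 4, N 3, O 2, S 2, halogen 1):
  atom 1: C, bond orders sum to 1 (valence 4) → 3 H
  atom 2: C, bond orders sum to 3 (valence 4) → 1 H
  atom 3: O, bond orders sum to 1 (valence 2) → 1 H
  atom 4: C, bond orders sum to 4 (valence 4) → 0 H
  atom 5: C, bond orders sum to 4 (valence 4) → 0 H
  atom 6: C, bond orders sum to 2 (valence 4) → 2 H
  atom 7: C, bond orders sum to 2 (valence 4) → 2 H
  atom 8: C, bond orders sum to 2 (valence 4) → 2 H
  atom 9: C, bond orders sum to 3 (valence 4) → 1 H
  atom 10: C, bond orders sum to 1 (valence 4) → 3 H
  atom 11: C, bond orders sum to 3 (valence 4) → 1 H
  atom 12: C, bond orders sum to 3 (valence 4) → 1 H
  atom 13: C, bond orders sum to 2 (valence 4) → 2 H
  atom 14: C, bond orders sum to 3 (valence 4) → 1 H
  atom 15: S, bond orders sum to 1 (valence 2) → 1 H
  atom 16: C, bond orders sum to 2 (valence 4) → 2 H
  atom 17: C, bond orders sum to 1 (valence 4) → 3 H
Totals → C:15, H:26, O:1, S:1.
In Hill order: C15H26OS.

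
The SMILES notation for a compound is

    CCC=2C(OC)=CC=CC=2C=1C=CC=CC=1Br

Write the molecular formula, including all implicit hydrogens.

Walk through each heavy atom and fill implicit hydrogens from standard valence (C 4, N 3, O 2, S 2, halogen 1):
  atom 1: C, bond orders sum to 1 (valence 4) → 3 H
  atom 2: C, bond orders sum to 2 (valence 4) → 2 H
  atom 3: C, bond orders sum to 4 (valence 4) → 0 H
  atom 4: C, bond orders sum to 4 (valence 4) → 0 H
  atom 5: O, bond orders sum to 2 (valence 2) → 0 H
  atom 6: C, bond orders sum to 1 (valence 4) → 3 H
  atom 7: C, bond orders sum to 3 (valence 4) → 1 H
  atom 8: C, bond orders sum to 3 (valence 4) → 1 H
  atom 9: C, bond orders sum to 3 (valence 4) → 1 H
  atom 10: C, bond orders sum to 4 (valence 4) → 0 H
  atom 11: C, bond orders sum to 4 (valence 4) → 0 H
  atom 12: C, bond orders sum to 3 (valence 4) → 1 H
  atom 13: C, bond orders sum to 3 (valence 4) → 1 H
  atom 14: C, bond orders sum to 3 (valence 4) → 1 H
  atom 15: C, bond orders sum to 3 (valence 4) → 1 H
  atom 16: C, bond orders sum to 4 (valence 4) → 0 H
  atom 17: Br (halogen, monovalent) → 0 H
Totals → C:15, H:15, Br:1, O:1.
In Hill order: C15H15BrO.

C15H15BrO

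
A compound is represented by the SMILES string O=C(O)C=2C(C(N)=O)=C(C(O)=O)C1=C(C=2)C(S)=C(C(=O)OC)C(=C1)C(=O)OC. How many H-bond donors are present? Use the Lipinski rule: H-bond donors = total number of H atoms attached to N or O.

Donors: find every N or O and count the H atoms it carries.
  atom 1 (O): bond orders sum to 2 → 0 H
  atom 3 (O): bond orders sum to 1 → 1 H
  atom 7 (N): bond orders sum to 1 → 2 H
  atom 8 (O): bond orders sum to 2 → 0 H
  atom 11 (O): bond orders sum to 1 → 1 H
  atom 12 (O): bond orders sum to 2 → 0 H
  atom 20 (O): bond orders sum to 2 → 0 H
  atom 21 (O): bond orders sum to 2 → 0 H
  atom 26 (O): bond orders sum to 2 → 0 H
  atom 27 (O): bond orders sum to 2 → 0 H
Lipinski HBD = 4.

4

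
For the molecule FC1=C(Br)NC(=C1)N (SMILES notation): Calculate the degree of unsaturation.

3

Molecular formula: C4H4BrFN2.
DoU = (2C + 2 + N − H − X) / 2, where X is the halogen count and O/S are ignored.
    = (2·4 + 2 + 2 − 4 − 2) / 2 = 6 / 2 = 3.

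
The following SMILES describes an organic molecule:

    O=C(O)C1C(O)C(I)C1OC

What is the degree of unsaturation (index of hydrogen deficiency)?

2

Molecular formula: C6H9IO4.
DoU = (2C + 2 + N − H − X) / 2, where X is the halogen count and O/S are ignored.
    = (2·6 + 2 + 0 − 9 − 1) / 2 = 4 / 2 = 2.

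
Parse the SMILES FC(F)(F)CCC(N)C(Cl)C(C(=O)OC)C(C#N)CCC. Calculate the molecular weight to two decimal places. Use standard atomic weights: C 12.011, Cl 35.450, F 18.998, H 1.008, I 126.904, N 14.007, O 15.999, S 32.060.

First, the molecular formula is C13H20ClF3N2O2 (counting implicit H from valence).
  C: 13 × 12.011 = 156.143
  Cl: 1 × 35.450 = 35.450
  F: 3 × 18.998 = 56.994
  H: 20 × 1.008 = 20.160
  N: 2 × 14.007 = 28.014
  O: 2 × 15.999 = 31.998
Sum: 13×12.011 + 1×35.450 + 3×18.998 + 20×1.008 + 2×14.007 + 2×15.999 = 328.759 → 328.76 g/mol.

328.76 g/mol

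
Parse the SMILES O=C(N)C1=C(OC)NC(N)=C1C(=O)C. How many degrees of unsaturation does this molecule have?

5

Molecular formula: C8H11N3O3.
DoU = (2C + 2 + N − H − X) / 2, where X is the halogen count and O/S are ignored.
    = (2·8 + 2 + 3 − 11 − 0) / 2 = 10 / 2 = 5.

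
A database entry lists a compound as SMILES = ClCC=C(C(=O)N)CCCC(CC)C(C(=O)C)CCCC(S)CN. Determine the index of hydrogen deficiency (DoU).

Degree of unsaturation = (number of rings) + (number of π bonds).
Ring closures in the SMILES: 0.
π bonds: 3 double bonds (each 1 DoU) → 3 DoU from unsaturation.
Total DoU = 0 + 3 = 3.

3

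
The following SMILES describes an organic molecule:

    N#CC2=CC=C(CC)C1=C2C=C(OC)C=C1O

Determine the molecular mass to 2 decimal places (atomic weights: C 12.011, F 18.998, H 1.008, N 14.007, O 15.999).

First, the molecular formula is C14H13NO2 (counting implicit H from valence).
  C: 14 × 12.011 = 168.154
  H: 13 × 1.008 = 13.104
  N: 1 × 14.007 = 14.007
  O: 2 × 15.999 = 31.998
Sum: 14×12.011 + 13×1.008 + 1×14.007 + 2×15.999 = 227.263 → 227.26 g/mol.

227.26 g/mol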